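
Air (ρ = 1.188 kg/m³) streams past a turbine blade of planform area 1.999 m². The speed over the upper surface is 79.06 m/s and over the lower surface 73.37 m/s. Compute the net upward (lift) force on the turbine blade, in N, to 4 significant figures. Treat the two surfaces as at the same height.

F ≈ 1030 N

With equal heights on the two surfaces, Bernoulli gives P_lower − P_upper = ½ρ(v_upper² − v_lower²).
ΔP = ½·1.188·(79.06² − 73.37²) = 515.2 Pa.
Lift = ΔP · A = 515.2 × 1.999 = 1030 N.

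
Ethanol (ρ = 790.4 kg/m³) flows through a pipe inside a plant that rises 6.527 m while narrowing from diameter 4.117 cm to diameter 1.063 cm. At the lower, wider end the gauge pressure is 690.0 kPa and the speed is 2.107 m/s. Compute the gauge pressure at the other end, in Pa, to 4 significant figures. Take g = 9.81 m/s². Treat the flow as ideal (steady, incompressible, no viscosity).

Mass conservation (A₁v₁ = A₂v₂) gives v₂ = 2.107 × 13.31/0.8875 = 31.61 m/s.
Applying Bernoulli between the two ends and solving for P₂: P₂ = P₁ + ½ρ(v₁² − v₂²) − ρgΔh.
P₂ = 690000 + ½·790.4·(2.107² − 31.61²) − 790.4·9.81·(+6.527) = 690000 + (-393000) − (50610) = 246400 Pa.

P₂ ≈ 246400 Pa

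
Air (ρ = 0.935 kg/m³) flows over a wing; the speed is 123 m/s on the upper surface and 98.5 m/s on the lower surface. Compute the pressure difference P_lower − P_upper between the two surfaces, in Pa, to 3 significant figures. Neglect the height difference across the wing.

Bernoulli (same height): P_lower − P_upper = ½ρ(v_upper² − v_lower²).
ΔP = ½·0.935·(123² − 98.5²) = 2540 Pa.

ΔP = 2540 Pa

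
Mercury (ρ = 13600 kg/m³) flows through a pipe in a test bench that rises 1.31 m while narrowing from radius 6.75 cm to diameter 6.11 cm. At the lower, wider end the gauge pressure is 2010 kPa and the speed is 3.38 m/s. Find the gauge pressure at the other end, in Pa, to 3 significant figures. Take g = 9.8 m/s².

The volume flow rate is constant, so v₂ = (A₁/A₂)v₁ = (143/29.3)·3.38 = 16.5 m/s.
Energy conservation along the streamline gives P₂ = P₁ − ½ρ(v₂² − v₁²) − ρg(h₂ − h₁).
P₂ = 2010000 + ½·13600·(3.38² − 16.5²) − 13600·9.8·(+1.31) = 2010000 + (-1770000) − (175000) = 61600 Pa.

P₂ ≈ 61600 Pa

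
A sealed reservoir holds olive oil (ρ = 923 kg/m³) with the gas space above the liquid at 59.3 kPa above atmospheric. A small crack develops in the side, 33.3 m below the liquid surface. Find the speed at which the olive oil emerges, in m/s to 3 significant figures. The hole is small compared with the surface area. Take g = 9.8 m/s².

Take point 1 at the surface (v₁ ≈ 0) and point 2 at the hole (at atmospheric pressure). Bernoulli: P₁ + ρg h = P_atm + ½ρv₂².
With P₁ − P_atm = 59300 Pa, v₂ = √(2gh + 2ΔP/ρ) = √(2·9.8·33.3 + 2·59300/923) = 27.9 m/s.

v = 27.9 m/s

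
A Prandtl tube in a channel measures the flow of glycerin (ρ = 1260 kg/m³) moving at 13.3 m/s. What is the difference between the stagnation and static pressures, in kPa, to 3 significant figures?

The dynamic pressure equals the rise in static pressure at the stagnation point: ΔP = ½ρv².
ΔP = ½·1260·13.3² = 111000 Pa.

ΔP ≈ 111 kPa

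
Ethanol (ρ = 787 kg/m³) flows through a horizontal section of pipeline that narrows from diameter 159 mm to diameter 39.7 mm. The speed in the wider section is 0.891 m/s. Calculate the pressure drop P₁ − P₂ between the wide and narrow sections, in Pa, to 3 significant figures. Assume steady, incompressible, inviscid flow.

ΔP ≈ 80100 Pa

Continuity gives A₁v₁ = A₂v₂, so v₂ = (199 cm²)/(12.4 cm²) × 0.891 m/s = 14.3 m/s.
The pipe is horizontal, so Bernoulli reduces to P₁ + ½ρv₁² = P₂ + ½ρv₂².
P₁ − P₂ = ½·787·(14.3² − 0.891²) = ½·787·203 = 80100 Pa.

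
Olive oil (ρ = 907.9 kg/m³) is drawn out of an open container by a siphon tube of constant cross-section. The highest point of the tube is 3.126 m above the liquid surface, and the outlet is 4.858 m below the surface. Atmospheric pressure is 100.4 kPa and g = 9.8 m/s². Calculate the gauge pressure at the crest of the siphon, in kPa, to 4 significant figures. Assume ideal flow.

From the surface to the outlet (both open to atmosphere, surface at rest): v = √(2g·h_out) = √(2·9.8·4.858) = 9.758 m/s.
The bore is uniform, so the speed at the crest is the same v. Bernoulli surface→crest: P_atm = P_top + ½ρv² + ρg·h_top.
P_top = 100400 − ½·907.9·9.758² − 907.9·9.8·3.126 = 29360 Pa. So P_gauge = P_top − P_atm = -71040 Pa.

P_gauge ≈ -71.04 kPa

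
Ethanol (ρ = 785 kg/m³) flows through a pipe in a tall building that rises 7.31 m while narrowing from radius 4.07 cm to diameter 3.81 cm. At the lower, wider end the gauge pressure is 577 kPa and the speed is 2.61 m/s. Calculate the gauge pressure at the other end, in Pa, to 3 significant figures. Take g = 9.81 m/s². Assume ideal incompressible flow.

468000 Pa

Continuity gives A₁v₁ = A₂v₂, so v₂ = (52.0 cm²)/(11.4 cm²) × 2.61 m/s = 11.9 m/s.
Applying Bernoulli between the two ends and solving for P₂: P₂ = P₁ + ½ρ(v₁² − v₂²) − ρgΔh.
P₂ = 577000 + ½·785·(2.61² − 11.9²) − 785·9.81·(+7.31) = 577000 + (-53000) − (56300) = 468000 Pa.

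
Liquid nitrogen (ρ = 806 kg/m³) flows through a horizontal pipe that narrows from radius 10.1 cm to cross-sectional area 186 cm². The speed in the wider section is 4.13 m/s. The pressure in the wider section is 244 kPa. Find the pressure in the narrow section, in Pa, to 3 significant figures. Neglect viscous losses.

P₂ ≈ 230000 Pa

Continuity gives A₁v₁ = A₂v₂, so v₂ = (320 cm²)/(186 cm²) × 4.13 m/s = 7.12 m/s.
With no height change, Bernoulli's equation is P₁ + ½ρv₁² = P₂ + ½ρv₂².
P₂ = P₁ − ½ρ(v₂² − v₁²) = 244000 − ½·806·(7.12² − 4.13²) = 244000 − 13500 = 230000 Pa.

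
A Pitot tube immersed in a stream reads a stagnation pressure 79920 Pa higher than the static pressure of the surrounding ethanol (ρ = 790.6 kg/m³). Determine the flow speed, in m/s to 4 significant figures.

14.22 m/s

Bernoulli between the free stream and the stagnation point: ½ρv² = P_stag − P_static.
v = √(2ΔP/ρ) = √(2·79920/790.6) = 14.22 m/s.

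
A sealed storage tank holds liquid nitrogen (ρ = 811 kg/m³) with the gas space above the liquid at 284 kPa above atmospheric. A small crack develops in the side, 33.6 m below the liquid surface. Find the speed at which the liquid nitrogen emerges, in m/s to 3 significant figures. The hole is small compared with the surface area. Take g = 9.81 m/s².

Take point 1 at the surface (v₁ ≈ 0) and point 2 at the hole (at atmospheric pressure). Bernoulli: P₁ + ρg h = P_atm + ½ρv₂².
With P₁ − P_atm = 284000 Pa, v₂ = √(2gh + 2ΔP/ρ) = √(2·9.81·33.6 + 2·284000/811) = 36.9 m/s.

v ≈ 36.9 m/s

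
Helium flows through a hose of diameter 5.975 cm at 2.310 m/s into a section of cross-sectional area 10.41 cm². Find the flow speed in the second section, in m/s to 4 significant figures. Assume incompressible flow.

The volume flow rate is constant, so v₂ = (A₁/A₂)v₁ = (28.04/10.41)·2.310 = 6.222 m/s.

v₂ = 6.222 m/s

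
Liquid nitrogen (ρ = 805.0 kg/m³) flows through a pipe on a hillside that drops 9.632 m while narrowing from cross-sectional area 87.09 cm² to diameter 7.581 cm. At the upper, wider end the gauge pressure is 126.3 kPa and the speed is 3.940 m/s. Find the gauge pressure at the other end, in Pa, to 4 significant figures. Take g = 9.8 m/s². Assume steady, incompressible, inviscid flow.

185300 Pa

Continuity gives A₁v₁ = A₂v₂, so v₂ = (87.09 cm²)/(45.14 cm²) × 3.940 m/s = 7.602 m/s.
Energy conservation along the streamline gives P₂ = P₁ − ½ρ(v₂² − v₁²) − ρg(h₂ − h₁).
P₂ = 126300 + ½·805.0·(3.940² − 7.602²) − 805.0·9.8·(−9.632) = 126300 + (-17010) − (-75990) = 185300 Pa.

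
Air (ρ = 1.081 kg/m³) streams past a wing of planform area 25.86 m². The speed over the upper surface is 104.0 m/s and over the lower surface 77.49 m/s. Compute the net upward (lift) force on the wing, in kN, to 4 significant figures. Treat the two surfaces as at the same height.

The faster flow above has the lower pressure; Bernoulli (same height) gives ΔP = ½ρ(v_up² − v_low²).
ΔP = ½·1.081·(104.0² − 77.49²) = 2601 Pa.
Lift = ΔP · A = 2601 × 25.86 = 67250 N.

F ≈ 67.25 kN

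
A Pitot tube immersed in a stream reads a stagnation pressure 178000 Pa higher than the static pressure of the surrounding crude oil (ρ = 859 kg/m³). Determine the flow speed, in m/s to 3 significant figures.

v = 20.4 m/s

Bernoulli between the free stream and the stagnation point: ½ρv² = P_stag − P_static.
v = √(2ΔP/ρ) = √(2·178000/859) = 20.4 m/s.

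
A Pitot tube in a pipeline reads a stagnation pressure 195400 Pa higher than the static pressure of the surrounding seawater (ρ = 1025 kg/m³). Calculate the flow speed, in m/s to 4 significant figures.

Bernoulli between the free stream and the stagnation point: ½ρv² = P_stag − P_static.
v = √(2ΔP/ρ) = √(2·195400/1025) = 19.53 m/s.

v ≈ 19.53 m/s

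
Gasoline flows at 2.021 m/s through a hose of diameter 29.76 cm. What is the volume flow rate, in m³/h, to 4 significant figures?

Q ≈ 506.1 m³/h

Q = A·v = 0.06956 m² × 2.021 m/s = 0.1406 m³/s.
Converting: 0.1406 m³/s × 3600 = 506.1 m³/h.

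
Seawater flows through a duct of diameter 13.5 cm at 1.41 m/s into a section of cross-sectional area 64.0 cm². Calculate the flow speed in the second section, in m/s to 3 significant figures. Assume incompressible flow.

3.15 m/s

Mass conservation (A₁v₁ = A₂v₂) gives v₂ = 1.41 × 143/64.0 = 3.15 m/s.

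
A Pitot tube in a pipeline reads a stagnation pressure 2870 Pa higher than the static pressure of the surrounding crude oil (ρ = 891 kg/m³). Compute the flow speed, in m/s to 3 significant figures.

At the stagnation point the flow is brought to rest, so Bernoulli gives P_stag − P_static = ½ρv².
v = √(2ΔP/ρ) = √(2·2870/891) = 2.54 m/s.

v ≈ 2.54 m/s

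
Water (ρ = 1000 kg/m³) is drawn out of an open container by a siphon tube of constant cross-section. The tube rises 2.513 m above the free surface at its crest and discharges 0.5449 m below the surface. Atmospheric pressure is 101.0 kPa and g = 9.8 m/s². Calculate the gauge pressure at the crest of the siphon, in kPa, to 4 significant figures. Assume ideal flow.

-29.97 kPa

Bernoulli surface→outlet gives ½v² = g·h_out, so v = √(2·9.8·0.5449) = 3.268 m/s.
With constant cross-section the crest speed equals v; applying Bernoulli from the surface up to the crest, P_top = P_atm − ½ρv² − ρg·h_top.
P_top = 101000 − ½·1000·3.268² − 1000·9.8·2.513 = 71030 Pa. So P_gauge = P_top − P_atm = -29970 Pa.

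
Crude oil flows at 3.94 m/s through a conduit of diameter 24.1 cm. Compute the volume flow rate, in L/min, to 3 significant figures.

Q = A·v = 0.0456 m² × 3.94 m/s = 0.180 m³/s.
Converting: 0.180 m³/s × 60000 = 10800 L/min.

Q = 10800 L/min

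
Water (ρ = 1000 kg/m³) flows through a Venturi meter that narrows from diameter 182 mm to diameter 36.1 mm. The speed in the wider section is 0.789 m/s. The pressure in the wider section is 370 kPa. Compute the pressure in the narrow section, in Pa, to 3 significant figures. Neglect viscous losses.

P₂ = 169000 Pa

Mass conservation (A₁v₁ = A₂v₂) gives v₂ = 0.789 × 260/10.2 = 20.1 m/s.
Bernoulli (h₁ = h₂): P₁ − P₂ = ½ρ(v₂² − v₁²).
P₂ = P₁ − ½ρ(v₂² − v₁²) = 370000 − ½·1000·(20.1² − 0.789²) = 370000 − 201000 = 169000 Pa.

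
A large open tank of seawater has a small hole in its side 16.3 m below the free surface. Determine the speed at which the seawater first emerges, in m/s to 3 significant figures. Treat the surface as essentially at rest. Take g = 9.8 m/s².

17.9 m/s

With the surface at rest and both surface and jet at atmospheric pressure, Bernoulli gives ρg h = ½ρv², so v = √(2gh) = √(2·9.8·16.3) = 17.9 m/s.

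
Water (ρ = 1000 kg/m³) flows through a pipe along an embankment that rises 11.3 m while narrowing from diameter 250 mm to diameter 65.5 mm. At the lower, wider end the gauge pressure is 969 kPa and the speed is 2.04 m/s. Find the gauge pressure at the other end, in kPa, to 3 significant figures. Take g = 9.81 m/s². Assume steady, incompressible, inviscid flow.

P₂ = 419 kPa

Mass conservation (A₁v₁ = A₂v₂) gives v₂ = 2.04 × 491/33.7 = 29.7 m/s.
Applying Bernoulli between the two ends and solving for P₂: P₂ = P₁ + ½ρ(v₁² − v₂²) − ρgΔh.
P₂ = 969000 + ½·1000·(2.04² − 29.7²) − 1000·9.81·(+11.3) = 969000 + (-440000) − (111000) = 419000 Pa.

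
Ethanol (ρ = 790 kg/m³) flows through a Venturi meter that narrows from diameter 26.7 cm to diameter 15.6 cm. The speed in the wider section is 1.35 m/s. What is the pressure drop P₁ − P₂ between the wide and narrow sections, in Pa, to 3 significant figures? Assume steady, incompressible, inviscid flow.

ΔP ≈ 5460 Pa

Mass conservation (A₁v₁ = A₂v₂) gives v₂ = 1.35 × 560/191 = 3.95 m/s.
Along the horizontal streamline, P + ½ρv² is constant.
P₁ − P₂ = ½·790·(3.95² − 1.35²) = ½·790·13.8 = 5460 Pa.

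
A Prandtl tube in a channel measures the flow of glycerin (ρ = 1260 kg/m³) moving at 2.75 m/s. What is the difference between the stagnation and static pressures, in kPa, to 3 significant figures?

ΔP ≈ 4.76 kPa

Bernoulli between the free stream and the stagnation point: ½ρv² = P_stag − P_static.
ΔP = ½·1260·2.75² = 4760 Pa.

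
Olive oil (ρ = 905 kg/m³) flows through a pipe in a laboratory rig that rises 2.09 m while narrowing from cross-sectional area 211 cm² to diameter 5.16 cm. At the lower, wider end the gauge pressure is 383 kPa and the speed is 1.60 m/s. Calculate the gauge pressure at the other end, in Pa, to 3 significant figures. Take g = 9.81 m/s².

Mass conservation (A₁v₁ = A₂v₂) gives v₂ = 1.60 × 211/20.9 = 16.1 m/s.
Applying Bernoulli between the two ends and solving for P₂: P₂ = P₁ + ½ρ(v₁² − v₂²) − ρgΔh.
P₂ = 383000 + ½·905·(1.60² − 16.1²) − 905·9.81·(+2.09) = 383000 + (-117000) − (18600) = 248000 Pa.

P₂ ≈ 248000 Pa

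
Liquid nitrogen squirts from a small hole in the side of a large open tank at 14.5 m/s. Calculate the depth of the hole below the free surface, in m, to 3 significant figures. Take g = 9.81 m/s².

10.7 m

Inverting v = √(2gh) gives h = v² / 2g.
h = 14.5²/(2·9.81) = 210/19.62 = 10.7 m.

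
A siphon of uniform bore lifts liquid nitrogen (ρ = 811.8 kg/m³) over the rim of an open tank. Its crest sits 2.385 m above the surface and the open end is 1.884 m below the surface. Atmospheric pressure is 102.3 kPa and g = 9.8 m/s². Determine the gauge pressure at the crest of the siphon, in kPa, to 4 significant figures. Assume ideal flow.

The outlet speed comes from Torricelli: v = √(2g·1.884) = 6.077 m/s.
Continuity keeps v the same throughout the tube; from surface to crest, P_atm + 0 = P_top + ½ρv² + ρg·h_top.
P_top = 102300 − ½·811.8·6.077² − 811.8·9.8·2.385 = 68340 Pa. So P_gauge = P_top − P_atm = -33960 Pa.

P_gauge = -33.96 kPa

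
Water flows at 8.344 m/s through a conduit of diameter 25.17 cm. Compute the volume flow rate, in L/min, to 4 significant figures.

Q = A·v = 0.04976 m² × 8.344 m/s = 0.4152 m³/s.
Converting: 0.4152 m³/s × 60000 = 24910 L/min.

24910 L/min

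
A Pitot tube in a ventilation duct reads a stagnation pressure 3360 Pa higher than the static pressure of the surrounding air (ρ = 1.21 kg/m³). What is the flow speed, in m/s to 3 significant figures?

At the stagnation point the flow is brought to rest, so Bernoulli gives P_stag − P_static = ½ρv².
v = √(2ΔP/ρ) = √(2·3360/1.21) = 74.5 m/s.

v = 74.5 m/s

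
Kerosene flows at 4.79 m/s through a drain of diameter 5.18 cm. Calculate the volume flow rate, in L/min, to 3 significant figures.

Q = 606 L/min

Q = A·v = 0.00211 m² × 4.79 m/s = 0.0101 m³/s.
Converting: 0.0101 m³/s × 60000 = 606 L/min.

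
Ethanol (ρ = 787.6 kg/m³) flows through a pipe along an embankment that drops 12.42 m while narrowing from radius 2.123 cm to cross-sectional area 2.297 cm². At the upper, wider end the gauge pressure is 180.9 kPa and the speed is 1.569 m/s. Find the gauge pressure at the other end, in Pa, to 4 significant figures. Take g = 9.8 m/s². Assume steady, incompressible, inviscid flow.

P₂ = 240900 Pa

The volume flow rate is constant, so v₂ = (A₁/A₂)v₁ = (14.16/2.297)·1.569 = 9.672 m/s.
Energy conservation along the streamline gives P₂ = P₁ − ½ρ(v₂² − v₁²) − ρg(h₂ − h₁).
P₂ = 180900 + ½·787.6·(1.569² − 9.672²) − 787.6·9.8·(−12.42) = 180900 + (-35870) − (-95860) = 240900 Pa.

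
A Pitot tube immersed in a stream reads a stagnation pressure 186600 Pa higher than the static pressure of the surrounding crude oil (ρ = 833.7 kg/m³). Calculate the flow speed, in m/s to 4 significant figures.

The dynamic pressure equals the rise in static pressure at the stagnation point: ΔP = ½ρv².
v = √(2ΔP/ρ) = √(2·186600/833.7) = 21.16 m/s.

v ≈ 21.16 m/s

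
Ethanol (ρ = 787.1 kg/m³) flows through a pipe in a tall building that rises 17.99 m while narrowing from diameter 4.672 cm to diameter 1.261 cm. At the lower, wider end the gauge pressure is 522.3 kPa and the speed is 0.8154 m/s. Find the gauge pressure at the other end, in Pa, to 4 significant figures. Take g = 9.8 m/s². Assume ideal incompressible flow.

P₂ ≈ 334500 Pa

By continuity, v₂ = v₁·A₁/A₂ = 0.8154·(17.14/1.249) = 11.19 m/s.
Bernoulli: P₁ + ½ρv₁² + ρg h₁ = P₂ + ½ρv₂² + ρg h₂, so P₂ = P₁ + ½ρ(v₁² − v₂²) − ρg(h₂ − h₁).
P₂ = 522300 + ½·787.1·(0.8154² − 11.19²) − 787.1·9.8·(+17.99) = 522300 + (-49040) − (138800) = 334500 Pa.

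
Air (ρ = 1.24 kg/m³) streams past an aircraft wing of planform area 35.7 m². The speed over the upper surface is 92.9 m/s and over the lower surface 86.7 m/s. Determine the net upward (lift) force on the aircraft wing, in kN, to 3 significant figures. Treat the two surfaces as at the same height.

From P + ½ρv² = const at equal height, P_low − P_up = ½ρ(v_up² − v_low²).
ΔP = ½·1.24·(92.9² − 86.7²) = 690 Pa.
Lift = ΔP · A = 690 × 35.7 = 24600 N.

F = 24.6 kN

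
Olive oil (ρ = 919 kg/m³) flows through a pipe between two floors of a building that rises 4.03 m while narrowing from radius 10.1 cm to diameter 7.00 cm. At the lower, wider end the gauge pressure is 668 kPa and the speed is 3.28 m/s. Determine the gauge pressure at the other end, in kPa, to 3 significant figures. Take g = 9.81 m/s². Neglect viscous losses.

P₂ = 294 kPa

The volume flow rate is constant, so v₂ = (A₁/A₂)v₁ = (320/38.5)·3.28 = 27.3 m/s.
Bernoulli: P₁ + ½ρv₁² + ρg h₁ = P₂ + ½ρv₂² + ρg h₂, so P₂ = P₁ + ½ρ(v₁² − v₂²) − ρg(h₂ − h₁).
P₂ = 668000 + ½·919·(3.28² − 27.3²) − 919·9.81·(+4.03) = 668000 + (-338000) − (36300) = 294000 Pa.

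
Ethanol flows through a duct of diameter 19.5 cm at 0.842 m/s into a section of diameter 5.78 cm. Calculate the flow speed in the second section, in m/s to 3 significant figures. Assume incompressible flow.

Continuity gives A₁v₁ = A₂v₂, so v₂ = (299 cm²)/(26.2 cm²) × 0.842 m/s = 9.58 m/s.

v₂ ≈ 9.58 m/s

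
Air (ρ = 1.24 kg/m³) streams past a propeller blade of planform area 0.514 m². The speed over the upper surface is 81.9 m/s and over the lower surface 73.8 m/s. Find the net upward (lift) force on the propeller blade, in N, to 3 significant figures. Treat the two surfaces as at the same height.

F ≈ 402 N

With equal heights on the two surfaces, Bernoulli gives P_lower − P_upper = ½ρ(v_upper² − v_lower²).
ΔP = ½·1.24·(81.9² − 73.8²) = 782 Pa.
Lift = ΔP · A = 782 × 0.514 = 402 N.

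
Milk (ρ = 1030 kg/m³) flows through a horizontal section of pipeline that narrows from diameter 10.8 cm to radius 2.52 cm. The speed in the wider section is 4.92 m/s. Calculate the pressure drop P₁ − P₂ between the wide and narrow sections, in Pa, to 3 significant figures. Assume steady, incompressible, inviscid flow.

ΔP = 250000 Pa

Continuity gives A₁v₁ = A₂v₂, so v₂ = (91.6 cm²)/(20.0 cm²) × 4.92 m/s = 22.6 m/s.
Bernoulli (h₁ = h₂): P₁ − P₂ = ½ρ(v₂² − v₁²).
P₁ − P₂ = ½·1030·(22.6² − 4.92²) = ½·1030·486 = 250000 Pa.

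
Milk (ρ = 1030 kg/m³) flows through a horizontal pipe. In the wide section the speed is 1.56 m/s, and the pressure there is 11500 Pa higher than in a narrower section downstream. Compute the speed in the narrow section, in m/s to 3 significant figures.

Along the level pipe P + ½ρv² is conserved, hence v₂² = v₁² + 2(P₁ − P₂)/ρ.
v₂ = √(1.56² + 2·11500/1030) = √(2.43 + 22.3) = 4.98 m/s.

v₂ ≈ 4.98 m/s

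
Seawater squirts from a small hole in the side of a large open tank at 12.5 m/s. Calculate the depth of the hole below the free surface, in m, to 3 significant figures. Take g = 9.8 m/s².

h ≈ 7.97 m

Inverting v = √(2gh) gives h = v² / 2g.
h = 12.5²/(2·9.8) = 156/19.60 = 7.97 m.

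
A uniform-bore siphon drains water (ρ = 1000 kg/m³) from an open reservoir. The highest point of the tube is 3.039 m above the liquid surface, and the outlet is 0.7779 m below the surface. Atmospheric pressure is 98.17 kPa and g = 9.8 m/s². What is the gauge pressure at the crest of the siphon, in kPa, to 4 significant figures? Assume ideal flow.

P_gauge ≈ -37.41 kPa

Bernoulli surface→outlet gives ½v² = g·h_out, so v = √(2·9.8·0.7779) = 3.905 m/s.
Continuity keeps v the same throughout the tube; from surface to crest, P_atm + 0 = P_top + ½ρv² + ρg·h_top.
P_top = 98170 − ½·1000·3.905² − 1000·9.8·3.039 = 60760 Pa. So P_gauge = P_top − P_atm = -37410 Pa.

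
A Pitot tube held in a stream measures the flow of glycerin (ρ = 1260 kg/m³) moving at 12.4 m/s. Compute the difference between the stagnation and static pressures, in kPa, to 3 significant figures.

At the stagnation point the flow is brought to rest, so Bernoulli gives P_stag − P_static = ½ρv².
ΔP = ½·1260·12.4² = 96900 Pa.

ΔP = 96.9 kPa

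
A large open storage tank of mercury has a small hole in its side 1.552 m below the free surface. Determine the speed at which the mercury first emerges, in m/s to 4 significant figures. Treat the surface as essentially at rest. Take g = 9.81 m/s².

Torricelli's result v = √(2gh) gives v = √(2·9.81·1.552) = 5.518 m/s.

5.518 m/s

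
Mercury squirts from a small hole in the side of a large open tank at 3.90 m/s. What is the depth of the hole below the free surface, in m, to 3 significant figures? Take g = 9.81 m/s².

Inverting v = √(2gh) gives h = v² / 2g.
h = 3.90²/(2·9.81) = 15.2/19.62 = 0.775 m.

h = 0.775 m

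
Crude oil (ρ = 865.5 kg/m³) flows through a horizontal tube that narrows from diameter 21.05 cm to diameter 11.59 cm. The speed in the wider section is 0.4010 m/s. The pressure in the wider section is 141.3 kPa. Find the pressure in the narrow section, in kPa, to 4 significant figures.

Mass conservation (A₁v₁ = A₂v₂) gives v₂ = 0.4010 × 348.0/105.5 = 1.323 m/s.
Bernoulli (h₁ = h₂): P₁ − P₂ = ½ρ(v₂² − v₁²).
P₂ = P₁ − ½ρ(v₂² − v₁²) = 141300 − ½·865.5·(1.323² − 0.4010²) = 141300 − 687.6 = 140600 Pa.

P₂ ≈ 140.6 kPa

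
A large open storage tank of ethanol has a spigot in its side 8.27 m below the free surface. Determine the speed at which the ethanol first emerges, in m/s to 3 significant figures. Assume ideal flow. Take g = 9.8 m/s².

v ≈ 12.7 m/s

The surface is effectively still and both ends are open, so ½v² = gh and v = √(2·9.8·8.27) = 12.7 m/s.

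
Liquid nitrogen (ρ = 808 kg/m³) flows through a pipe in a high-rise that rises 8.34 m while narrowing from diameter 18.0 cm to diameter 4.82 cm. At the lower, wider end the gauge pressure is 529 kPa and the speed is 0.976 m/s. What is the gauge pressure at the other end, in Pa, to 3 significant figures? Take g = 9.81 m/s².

388000 Pa

The volume flow rate is constant, so v₂ = (A₁/A₂)v₁ = (254/18.2)·0.976 = 13.6 m/s.
Bernoulli: P₁ + ½ρv₁² + ρg h₁ = P₂ + ½ρv₂² + ρg h₂, so P₂ = P₁ + ½ρ(v₁² − v₂²) − ρg(h₂ − h₁).
P₂ = 529000 + ½·808·(0.976² − 13.6²) − 808·9.81·(+8.34) = 529000 + (-74500) − (66100) = 388000 Pa.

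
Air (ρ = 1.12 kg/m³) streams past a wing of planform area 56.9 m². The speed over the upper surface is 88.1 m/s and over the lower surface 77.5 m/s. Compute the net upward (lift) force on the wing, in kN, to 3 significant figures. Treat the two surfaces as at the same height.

The faster flow above has the lower pressure; Bernoulli (same height) gives ΔP = ½ρ(v_up² − v_low²).
ΔP = ½·1.12·(88.1² − 77.5²) = 983 Pa.
Lift = ΔP · A = 983 × 56.9 = 55900 N.

F ≈ 55.9 kN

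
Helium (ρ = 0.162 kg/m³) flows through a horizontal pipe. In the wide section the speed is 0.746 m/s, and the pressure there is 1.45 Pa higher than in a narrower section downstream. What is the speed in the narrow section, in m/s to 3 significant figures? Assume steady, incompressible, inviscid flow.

4.30 m/s

Horizontal Bernoulli: P₁ + ½ρv₁² = P₂ + ½ρv₂², so v₂² = v₁² + 2(P₁ − P₂)/ρ.
v₂ = √(0.746² + 2·1.45/0.162) = √(0.557 + 17.9) = 4.30 m/s.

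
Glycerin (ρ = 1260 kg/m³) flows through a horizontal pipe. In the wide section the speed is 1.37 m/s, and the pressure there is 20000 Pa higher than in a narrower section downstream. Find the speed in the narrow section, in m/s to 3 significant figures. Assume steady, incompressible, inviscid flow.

v₂ = 5.80 m/s

Horizontal Bernoulli: P₁ + ½ρv₁² = P₂ + ½ρv₂², so v₂² = v₁² + 2(P₁ − P₂)/ρ.
v₂ = √(1.37² + 2·20000/1260) = √(1.88 + 31.7) = 5.80 m/s.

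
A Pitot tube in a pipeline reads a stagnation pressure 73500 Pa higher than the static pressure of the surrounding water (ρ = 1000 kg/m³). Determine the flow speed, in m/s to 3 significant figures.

v ≈ 12.1 m/s

Bernoulli between the free stream and the stagnation point: ½ρv² = P_stag − P_static.
v = √(2ΔP/ρ) = √(2·73500/1000) = 12.1 m/s.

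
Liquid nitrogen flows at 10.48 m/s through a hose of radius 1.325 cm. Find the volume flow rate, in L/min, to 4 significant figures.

Q = A·v = 0.0005515 m² × 10.48 m/s = 0.005780 m³/s.
Converting: 0.005780 m³/s × 60000 = 346.8 L/min.

Q ≈ 346.8 L/min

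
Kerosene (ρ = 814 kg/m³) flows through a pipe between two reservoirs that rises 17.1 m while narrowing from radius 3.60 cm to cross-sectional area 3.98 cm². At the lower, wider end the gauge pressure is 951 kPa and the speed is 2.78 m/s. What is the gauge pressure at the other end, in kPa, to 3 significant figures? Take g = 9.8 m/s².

P₂ ≈ 489 kPa

Mass conservation (A₁v₁ = A₂v₂) gives v₂ = 2.78 × 40.7/3.98 = 28.4 m/s.
Applying Bernoulli between the two ends and solving for P₂: P₂ = P₁ + ½ρ(v₁² − v₂²) − ρgΔh.
P₂ = 951000 + ½·814·(2.78² − 28.4²) − 814·9.8·(+17.1) = 951000 + (-326000) − (136000) = 489000 Pa.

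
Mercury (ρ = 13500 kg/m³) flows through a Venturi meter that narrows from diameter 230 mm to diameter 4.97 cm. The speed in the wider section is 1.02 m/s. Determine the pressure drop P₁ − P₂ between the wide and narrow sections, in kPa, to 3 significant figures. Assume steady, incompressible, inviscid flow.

By continuity, v₂ = v₁·A₁/A₂ = 1.02·(415/19.4) = 21.8 m/s.
Bernoulli (h₁ = h₂): P₁ − P₂ = ½ρ(v₂² − v₁²).
P₁ − P₂ = ½·13500·(21.8² − 1.02²) = ½·13500·476 = 3210000 Pa.

ΔP ≈ 3210 kPa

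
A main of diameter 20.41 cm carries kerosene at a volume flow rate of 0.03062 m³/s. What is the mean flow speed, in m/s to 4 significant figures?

v ≈ 0.9359 m/s

Q = 0.03062 m³/s = 0.03062 m³/s.
v = Q/A = 0.03062 / 0.03272 = 0.9359 m/s.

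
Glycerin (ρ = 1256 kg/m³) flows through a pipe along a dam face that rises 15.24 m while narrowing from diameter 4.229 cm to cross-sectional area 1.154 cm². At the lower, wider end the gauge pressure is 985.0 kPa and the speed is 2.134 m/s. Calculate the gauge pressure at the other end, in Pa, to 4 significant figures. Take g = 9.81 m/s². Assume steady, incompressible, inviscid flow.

P₂ ≈ 376400 Pa

Continuity gives A₁v₁ = A₂v₂, so v₂ = (14.05 cm²)/(1.154 cm²) × 2.134 m/s = 25.97 m/s.
Energy conservation along the streamline gives P₂ = P₁ − ½ρ(v₂² − v₁²) − ρg(h₂ − h₁).
P₂ = 985000 + ½·1256·(2.134² − 25.97²) − 1256·9.81·(+15.24) = 985000 + (-420800) − (187800) = 376400 Pa.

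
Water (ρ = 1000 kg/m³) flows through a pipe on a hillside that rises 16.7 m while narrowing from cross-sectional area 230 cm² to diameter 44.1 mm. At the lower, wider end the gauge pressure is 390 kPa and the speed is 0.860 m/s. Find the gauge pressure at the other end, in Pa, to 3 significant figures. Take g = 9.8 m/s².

By continuity, v₂ = v₁·A₁/A₂ = 0.860·(230/15.3) = 12.9 m/s.
Applying Bernoulli between the two ends and solving for P₂: P₂ = P₁ + ½ρ(v₁² − v₂²) − ρgΔh.
P₂ = 390000 + ½·1000·(0.860² − 12.9²) − 1000·9.8·(+16.7) = 390000 + (-83500) − (164000) = 143000 Pa.

143000 Pa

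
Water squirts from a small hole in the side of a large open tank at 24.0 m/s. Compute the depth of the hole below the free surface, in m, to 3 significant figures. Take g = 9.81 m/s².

For a small hole in a large open tank, ½v² = gh, giving h = v²/(2g).
h = 24.0²/(2·9.81) = 576/19.62 = 29.4 m.

h ≈ 29.4 m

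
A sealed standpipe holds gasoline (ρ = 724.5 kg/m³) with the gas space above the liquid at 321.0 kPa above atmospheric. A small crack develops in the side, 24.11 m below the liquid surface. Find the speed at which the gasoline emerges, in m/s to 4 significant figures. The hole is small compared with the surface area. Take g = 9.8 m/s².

v = 36.86 m/s

Take point 1 at the surface (v₁ ≈ 0) and point 2 at the hole (at atmospheric pressure). Bernoulli: P₁ + ρg h = P_atm + ½ρv₂².
With P₁ − P_atm = 321000 Pa, v₂ = √(2gh + 2ΔP/ρ) = √(2·9.8·24.11 + 2·321000/724.5) = 36.86 m/s.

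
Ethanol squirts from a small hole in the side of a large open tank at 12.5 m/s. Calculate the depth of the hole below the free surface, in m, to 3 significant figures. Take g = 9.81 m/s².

Torricelli: v = √(2gh), so h = v²/(2g).
h = 12.5²/(2·9.81) = 156/19.62 = 7.96 m.

h ≈ 7.96 m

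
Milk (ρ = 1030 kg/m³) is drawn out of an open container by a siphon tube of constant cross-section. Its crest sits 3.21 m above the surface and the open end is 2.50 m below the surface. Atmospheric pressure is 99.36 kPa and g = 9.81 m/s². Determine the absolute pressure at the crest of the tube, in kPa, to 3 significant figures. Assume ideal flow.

Bernoulli surface→outlet gives ½v² = g·h_out, so v = √(2·9.81·2.50) = 7.00 m/s.
With constant cross-section the crest speed equals v; applying Bernoulli from the surface up to the crest, P_top = P_atm − ½ρv² − ρg·h_top.
P_top = 99360 − ½·1030·7.00² − 1030·9.81·3.21 = 41700 Pa.

P_top ≈ 41.7 kPa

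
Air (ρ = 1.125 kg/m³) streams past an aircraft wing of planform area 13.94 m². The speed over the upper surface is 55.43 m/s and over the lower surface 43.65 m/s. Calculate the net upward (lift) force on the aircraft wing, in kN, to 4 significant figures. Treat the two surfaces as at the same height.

From P + ½ρv² = const at equal height, P_low − P_up = ½ρ(v_up² − v_low²).
ΔP = ½·1.125·(55.43² − 43.65²) = 656.5 Pa.
Lift = ΔP · A = 656.5 × 13.94 = 9152 N.

F ≈ 9.152 kN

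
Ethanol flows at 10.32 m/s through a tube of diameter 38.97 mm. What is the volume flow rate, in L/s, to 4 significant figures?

Q ≈ 12.31 L/s

Q = A·v = 0.001193 m² × 10.32 m/s = 0.01231 m³/s.
Converting: 0.01231 m³/s × 1000 = 12.31 L/s.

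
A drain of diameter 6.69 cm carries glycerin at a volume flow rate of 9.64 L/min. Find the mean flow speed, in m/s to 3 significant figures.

v ≈ 0.0457 m/s

Q = 9.64 L/min = 0.000161 m³/s.
v = Q/A = 0.000161 / 0.00352 = 0.0457 m/s.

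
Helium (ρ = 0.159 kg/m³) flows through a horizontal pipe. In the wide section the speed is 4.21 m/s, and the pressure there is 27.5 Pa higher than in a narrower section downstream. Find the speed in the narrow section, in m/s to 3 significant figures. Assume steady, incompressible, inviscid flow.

Along the level pipe P + ½ρv² is conserved, hence v₂² = v₁² + 2(P₁ − P₂)/ρ.
v₂ = √(4.21² + 2·27.5/0.159) = √(17.7 + 346) = 19.1 m/s.

v₂ = 19.1 m/s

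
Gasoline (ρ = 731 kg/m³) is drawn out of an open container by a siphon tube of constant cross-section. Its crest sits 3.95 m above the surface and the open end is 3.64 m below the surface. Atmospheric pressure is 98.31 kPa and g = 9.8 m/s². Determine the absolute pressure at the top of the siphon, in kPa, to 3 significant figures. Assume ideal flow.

Bernoulli surface→outlet gives ½v² = g·h_out, so v = √(2·9.8·3.64) = 8.45 m/s.
The bore is uniform, so the speed at the crest is the same v. Bernoulli surface→crest: P_atm = P_top + ½ρv² + ρg·h_top.
P_top = 98310 − ½·731·8.45² − 731·9.8·3.95 = 43900 Pa.

P_top ≈ 43.9 kPa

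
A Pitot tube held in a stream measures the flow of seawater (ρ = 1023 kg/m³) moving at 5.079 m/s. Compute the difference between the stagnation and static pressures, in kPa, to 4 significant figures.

The dynamic pressure equals the rise in static pressure at the stagnation point: ΔP = ½ρv².
ΔP = ½·1023·5.079² = 13190 Pa.

ΔP = 13.19 kPa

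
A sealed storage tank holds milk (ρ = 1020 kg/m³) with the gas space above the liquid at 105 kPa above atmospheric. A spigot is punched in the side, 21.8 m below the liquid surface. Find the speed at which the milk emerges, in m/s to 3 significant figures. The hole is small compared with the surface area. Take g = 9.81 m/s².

v ≈ 25.2 m/s

Take point 1 at the surface (v₁ ≈ 0) and point 2 at the hole (at atmospheric pressure). Bernoulli: P₁ + ρg h = P_atm + ½ρv₂².
With P₁ − P_atm = 105000 Pa, v₂ = √(2gh + 2ΔP/ρ) = √(2·9.81·21.8 + 2·105000/1020) = 25.2 m/s.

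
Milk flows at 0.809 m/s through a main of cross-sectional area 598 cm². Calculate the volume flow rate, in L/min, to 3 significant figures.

Q = A·v = 0.0598 m² × 0.809 m/s = 0.0484 m³/s.
Converting: 0.0484 m³/s × 60000 = 2900 L/min.

Q ≈ 2900 L/min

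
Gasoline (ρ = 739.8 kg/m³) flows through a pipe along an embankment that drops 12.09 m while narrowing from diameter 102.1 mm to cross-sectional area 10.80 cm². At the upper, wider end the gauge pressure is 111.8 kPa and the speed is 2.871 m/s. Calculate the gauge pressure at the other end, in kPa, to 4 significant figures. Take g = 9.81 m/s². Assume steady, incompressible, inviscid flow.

P₂ ≈ 27.37 kPa

The volume flow rate is constant, so v₂ = (A₁/A₂)v₁ = (81.87/10.80)·2.871 = 21.76 m/s.
Bernoulli: P₁ + ½ρv₁² + ρg h₁ = P₂ + ½ρv₂² + ρg h₂, so P₂ = P₁ + ½ρ(v₁² − v₂²) − ρg(h₂ − h₁).
P₂ = 111800 + ½·739.8·(2.871² − 21.76²) − 739.8·9.81·(−12.09) = 111800 + (-172200) − (-87740) = 27370 Pa.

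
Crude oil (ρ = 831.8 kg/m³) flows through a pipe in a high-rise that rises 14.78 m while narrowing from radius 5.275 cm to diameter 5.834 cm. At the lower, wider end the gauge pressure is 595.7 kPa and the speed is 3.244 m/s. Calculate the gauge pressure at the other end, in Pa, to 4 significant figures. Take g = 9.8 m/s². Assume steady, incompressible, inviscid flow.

The volume flow rate is constant, so v₂ = (A₁/A₂)v₁ = (87.42/26.73)·3.244 = 10.61 m/s.
Energy conservation along the streamline gives P₂ = P₁ − ½ρ(v₂² − v₁²) − ρg(h₂ − h₁).
P₂ = 595700 + ½·831.8·(3.244² − 10.61²) − 831.8·9.8·(+14.78) = 595700 + (-42430) − (120500) = 432800 Pa.

P₂ = 432800 Pa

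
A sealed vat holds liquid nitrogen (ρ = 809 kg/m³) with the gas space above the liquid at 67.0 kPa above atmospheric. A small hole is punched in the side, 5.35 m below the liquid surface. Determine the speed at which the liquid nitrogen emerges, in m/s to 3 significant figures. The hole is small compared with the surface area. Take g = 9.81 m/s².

16.5 m/s

Take point 1 at the surface (v₁ ≈ 0) and point 2 at the hole (at atmospheric pressure). Bernoulli: P₁ + ρg h = P_atm + ½ρv₂².
With P₁ − P_atm = 67000 Pa, v₂ = √(2gh + 2ΔP/ρ) = √(2·9.81·5.35 + 2·67000/809) = 16.5 m/s.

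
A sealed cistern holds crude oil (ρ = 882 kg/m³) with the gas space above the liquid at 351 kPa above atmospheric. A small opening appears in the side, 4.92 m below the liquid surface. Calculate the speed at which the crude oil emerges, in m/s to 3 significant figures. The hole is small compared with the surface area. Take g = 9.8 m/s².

Take point 1 at the surface (v₁ ≈ 0) and point 2 at the hole (at atmospheric pressure). Bernoulli: P₁ + ρg h = P_atm + ½ρv₂².
With P₁ − P_atm = 351000 Pa, v₂ = √(2gh + 2ΔP/ρ) = √(2·9.8·4.92 + 2·351000/882) = 29.9 m/s.

29.9 m/s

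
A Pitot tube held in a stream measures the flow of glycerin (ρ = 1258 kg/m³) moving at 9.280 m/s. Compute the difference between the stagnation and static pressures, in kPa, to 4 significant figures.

The dynamic pressure equals the rise in static pressure at the stagnation point: ΔP = ½ρv².
ΔP = ½·1258·9.280² = 54170 Pa.

54.17 kPa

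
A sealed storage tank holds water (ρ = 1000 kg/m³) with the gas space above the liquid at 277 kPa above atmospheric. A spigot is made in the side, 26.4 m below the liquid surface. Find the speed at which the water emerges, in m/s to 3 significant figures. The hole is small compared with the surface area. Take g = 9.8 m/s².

Take point 1 at the surface (v₁ ≈ 0) and point 2 at the hole (at atmospheric pressure). Bernoulli: P₁ + ρg h = P_atm + ½ρv₂².
With P₁ − P_atm = 277000 Pa, v₂ = √(2gh + 2ΔP/ρ) = √(2·9.8·26.4 + 2·277000/1000) = 32.7 m/s.

32.7 m/s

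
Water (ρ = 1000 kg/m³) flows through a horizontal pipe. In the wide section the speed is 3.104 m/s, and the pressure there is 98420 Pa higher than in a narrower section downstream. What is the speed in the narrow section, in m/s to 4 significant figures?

Horizontal Bernoulli: P₁ + ½ρv₁² = P₂ + ½ρv₂², so v₂² = v₁² + 2(P₁ − P₂)/ρ.
v₂ = √(3.104² + 2·98420/1000) = √(9.635 + 196.8) = 14.37 m/s.

v₂ = 14.37 m/s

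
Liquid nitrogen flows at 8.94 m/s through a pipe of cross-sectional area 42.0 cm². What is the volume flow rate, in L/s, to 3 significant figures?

Q = 37.5 L/s

Q = A·v = 0.00420 m² × 8.94 m/s = 0.0375 m³/s.
Converting: 0.0375 m³/s × 1000 = 37.5 L/s.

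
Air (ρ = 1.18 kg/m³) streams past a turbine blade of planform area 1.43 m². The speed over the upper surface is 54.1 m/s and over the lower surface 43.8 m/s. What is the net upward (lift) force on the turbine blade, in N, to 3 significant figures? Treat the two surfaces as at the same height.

F = 851 N

From P + ½ρv² = const at equal height, P_low − P_up = ½ρ(v_up² − v_low²).
ΔP = ½·1.18·(54.1² − 43.8²) = 595 Pa.
Lift = ΔP · A = 595 × 1.43 = 851 N.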